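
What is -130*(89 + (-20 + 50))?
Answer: -15470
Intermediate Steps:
-130*(89 + (-20 + 50)) = -130*(89 + 30) = -130*119 = -15470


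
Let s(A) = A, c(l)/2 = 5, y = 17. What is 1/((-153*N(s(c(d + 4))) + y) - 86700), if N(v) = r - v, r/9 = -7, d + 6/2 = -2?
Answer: -1/75514 ≈ -1.3243e-5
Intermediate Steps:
d = -5 (d = -3 - 2 = -5)
c(l) = 10 (c(l) = 2*5 = 10)
r = -63 (r = 9*(-7) = -63)
N(v) = -63 - v
1/((-153*N(s(c(d + 4))) + y) - 86700) = 1/((-153*(-63 - 1*10) + 17) - 86700) = 1/((-153*(-63 - 10) + 17) - 86700) = 1/((-153*(-73) + 17) - 86700) = 1/((11169 + 17) - 86700) = 1/(11186 - 86700) = 1/(-75514) = -1/75514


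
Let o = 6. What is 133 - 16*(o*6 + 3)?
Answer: -491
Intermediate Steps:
133 - 16*(o*6 + 3) = 133 - 16*(6*6 + 3) = 133 - 16*(36 + 3) = 133 - 16*39 = 133 - 624 = -491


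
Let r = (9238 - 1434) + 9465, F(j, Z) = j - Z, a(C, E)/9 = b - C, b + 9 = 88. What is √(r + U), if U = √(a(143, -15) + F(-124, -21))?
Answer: √(17269 + I*√679) ≈ 131.41 + 0.0992*I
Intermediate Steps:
b = 79 (b = -9 + 88 = 79)
a(C, E) = 711 - 9*C (a(C, E) = 9*(79 - C) = 711 - 9*C)
r = 17269 (r = 7804 + 9465 = 17269)
U = I*√679 (U = √((711 - 9*143) + (-124 - 1*(-21))) = √((711 - 1287) + (-124 + 21)) = √(-576 - 103) = √(-679) = I*√679 ≈ 26.058*I)
√(r + U) = √(17269 + I*√679)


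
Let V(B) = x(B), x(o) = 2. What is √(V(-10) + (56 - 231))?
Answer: I*√173 ≈ 13.153*I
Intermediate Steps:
V(B) = 2
√(V(-10) + (56 - 231)) = √(2 + (56 - 231)) = √(2 - 175) = √(-173) = I*√173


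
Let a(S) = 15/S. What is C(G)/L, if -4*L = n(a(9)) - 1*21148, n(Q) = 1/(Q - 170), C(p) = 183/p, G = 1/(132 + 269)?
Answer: 148233660/10679743 ≈ 13.880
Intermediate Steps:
G = 1/401 ≈ 0.0024938
n(Q) = 1/(-170 + Q)
L = 10679743/2020 (L = -(1/(-170 + 15/9) - 1*21148)/4 = -(1/(-170 + 15*(⅑)) - 21148)/4 = -(1/(-170 + 5/3) - 21148)/4 = -(1/(-505/3) - 21148)/4 = -(-3/505 - 21148)/4 = -¼*(-10679743/505) = 10679743/2020 ≈ 5287.0)
C(G)/L = (183/(1/401))/(10679743/2020) = (183*401)*(2020/10679743) = 73383*(2020/10679743) = 148233660/10679743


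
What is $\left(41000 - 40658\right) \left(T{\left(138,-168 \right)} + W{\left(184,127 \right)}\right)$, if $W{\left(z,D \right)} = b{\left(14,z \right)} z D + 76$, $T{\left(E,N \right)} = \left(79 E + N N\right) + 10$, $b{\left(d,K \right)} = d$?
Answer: $125296488$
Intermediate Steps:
$T{\left(E,N \right)} = 10 + N^{2} + 79 E$ ($T{\left(E,N \right)} = \left(79 E + N^{2}\right) + 10 = \left(N^{2} + 79 E\right) + 10 = 10 + N^{2} + 79 E$)
$W{\left(z,D \right)} = 76 + 14 D z$ ($W{\left(z,D \right)} = 14 z D + 76 = 14 D z + 76 = 76 + 14 D z$)
$\left(41000 - 40658\right) \left(T{\left(138,-168 \right)} + W{\left(184,127 \right)}\right) = \left(41000 - 40658\right) \left(\left(10 + \left(-168\right)^{2} + 79 \cdot 138\right) + \left(76 + 14 \cdot 127 \cdot 184\right)\right) = 342 \left(\left(10 + 28224 + 10902\right) + \left(76 + 327152\right)\right) = 342 \left(39136 + 327228\right) = 342 \cdot 366364 = 125296488$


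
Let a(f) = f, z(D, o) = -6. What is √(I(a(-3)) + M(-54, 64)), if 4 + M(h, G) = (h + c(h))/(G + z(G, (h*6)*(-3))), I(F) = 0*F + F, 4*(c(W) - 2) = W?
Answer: I*√27347/58 ≈ 2.8512*I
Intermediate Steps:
c(W) = 2 + W/4
I(F) = F (I(F) = 0 + F = F)
M(h, G) = -4 + (2 + 5*h/4)/(-6 + G) (M(h, G) = -4 + (h + (2 + h/4))/(G - 6) = -4 + (2 + 5*h/4)/(-6 + G))
√(I(a(-3)) + M(-54, 64)) = √(-3 + (104 - 16*64 + 5*(-54))/(4*(-6 + 64))) = √(-3 + (¼)*(104 - 1024 - 270)/58) = √(-3 + (¼)*(1/58)*(-1190)) = √(-3 - 595/116) = √(-943/116) = I*√27347/58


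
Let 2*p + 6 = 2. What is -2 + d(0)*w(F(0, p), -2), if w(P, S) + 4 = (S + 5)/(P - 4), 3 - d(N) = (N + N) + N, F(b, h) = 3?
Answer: -23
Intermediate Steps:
p = -2 (p = -3 + (½)*2 = -3 + 1 = -2)
d(N) = 3 - 3*N (d(N) = 3 - ((N + N) + N) = 3 - (2*N + N) = 3 - 3*N)
w(P, S) = -4 + (5 + S)/(-4 + P) (w(P, S) = -4 + (S + 5)/(P - 4) = -4 + (5 + S)/(-4 + P))
-2 + d(0)*w(F(0, p), -2) = -2 + (3 - 3*0)*((21 - 2 - 4*3)/(-4 + 3)) = -2 + (3 + 0)*((21 - 2 - 12)/(-1)) = -2 + 3*(-1*7) = -2 + 3*(-7) = -2 - 21 = -23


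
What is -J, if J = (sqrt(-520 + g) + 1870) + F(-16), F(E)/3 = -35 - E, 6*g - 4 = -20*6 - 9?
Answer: -1813 - I*sqrt(19470)/6 ≈ -1813.0 - 23.256*I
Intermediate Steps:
g = -125/6 (g = 2/3 + (-20*6 - 9)/6 = 2/3 + (-120 - 9)/6 = 2/3 + (1/6)*(-129) = 2/3 - 43/2 = -125/6 ≈ -20.833)
F(E) = -105 - 3*E (F(E) = 3*(-35 - E) = -105 - 3*E)
J = 1813 + I*sqrt(19470)/6 (J = (sqrt(-520 - 125/6) + 1870) + (-105 - 3*(-16)) = (sqrt(-3245/6) + 1870) + (-105 + 48) = (I*sqrt(19470)/6 + 1870) - 57 = (1870 + I*sqrt(19470)/6) - 57 = 1813 + I*sqrt(19470)/6 ≈ 1813.0 + 23.256*I)
-J = -(1813 + I*sqrt(19470)/6) = -1813 - I*sqrt(19470)/6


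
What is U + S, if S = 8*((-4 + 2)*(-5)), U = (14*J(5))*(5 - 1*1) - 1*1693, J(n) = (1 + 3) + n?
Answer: -1109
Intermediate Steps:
J(n) = 4 + n
U = -1189 (U = (14*(4 + 5))*(5 - 1*1) - 1*1693 = (14*9)*(5 - 1) - 1693 = 126*4 - 1693 = 504 - 1693 = -1189)
S = 80 (S = 8*(-2*(-5)) = 8*10 = 80)
U + S = -1189 + 80 = -1109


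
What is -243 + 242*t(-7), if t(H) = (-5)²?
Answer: 5807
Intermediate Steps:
t(H) = 25
-243 + 242*t(-7) = -243 + 242*25 = -243 + 6050 = 5807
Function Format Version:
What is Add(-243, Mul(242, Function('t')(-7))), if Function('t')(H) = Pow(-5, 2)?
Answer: 5807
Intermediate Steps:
Function('t')(H) = 25
Add(-243, Mul(242, Function('t')(-7))) = Add(-243, Mul(242, 25)) = Add(-243, 6050) = 5807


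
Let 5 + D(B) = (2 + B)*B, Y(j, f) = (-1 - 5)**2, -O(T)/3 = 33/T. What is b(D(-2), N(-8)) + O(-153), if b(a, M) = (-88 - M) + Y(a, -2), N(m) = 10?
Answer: -1043/17 ≈ -61.353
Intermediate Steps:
O(T) = -99/T
Y(j, f) = 36 (Y(j, f) = (-6)**2 = 36)
D(B) = -5 + B*(2 + B) (D(B) = -5 + (2 + B)*B = -5 + B*(2 + B))
b(a, M) = -52 - M (b(a, M) = (-88 - M) + 36 = -52 - M)
b(D(-2), N(-8)) + O(-153) = (-52 - 1*10) - 99/(-153) = (-52 - 10) - 99*(-1/153) = -62 + 11/17 = -1043/17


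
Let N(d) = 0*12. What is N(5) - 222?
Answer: -222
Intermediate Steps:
N(d) = 0
N(5) - 222 = 0 - 222 = -222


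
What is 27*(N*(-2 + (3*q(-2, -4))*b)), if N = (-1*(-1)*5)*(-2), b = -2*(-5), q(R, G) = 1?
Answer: -7560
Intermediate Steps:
b = 10
N = -10 (N = (1*5)*(-2) = 5*(-2) = -10)
27*(N*(-2 + (3*q(-2, -4))*b)) = 27*(-10*(-2 + (3*1)*10)) = 27*(-10*(-2 + 3*10)) = 27*(-10*(-2 + 30)) = 27*(-10*28) = 27*(-280) = -7560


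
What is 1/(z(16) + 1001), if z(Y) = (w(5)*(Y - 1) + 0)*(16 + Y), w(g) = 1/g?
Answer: 1/1097 ≈ 0.00091158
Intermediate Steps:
z(Y) = (16 + Y)*(-1/5 + Y/5) (z(Y) = ((Y - 1)/5 + 0)*(16 + Y) = ((-1 + Y)/5 + 0)*(16 + Y) = ((-1/5 + Y/5) + 0)*(16 + Y) = (-1/5 + Y/5)*(16 + Y) = (16 + Y)*(-1/5 + Y/5))
1/(z(16) + 1001) = 1/((-16/5 + 3*16 + (1/5)*16**2) + 1001) = 1/((-16/5 + 48 + (1/5)*256) + 1001) = 1/((-16/5 + 48 + 256/5) + 1001) = 1/(96 + 1001) = 1/1097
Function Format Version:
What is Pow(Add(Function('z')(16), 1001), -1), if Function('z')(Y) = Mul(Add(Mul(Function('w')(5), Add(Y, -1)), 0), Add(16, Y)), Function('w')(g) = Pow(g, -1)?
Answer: Rational(1, 1097) ≈ 0.00091158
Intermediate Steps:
Function('z')(Y) = Mul(Add(16, Y), Add(Rational(-1, 5), Mul(Rational(1, 5), Y))) (Function('z')(Y) = Mul(Add(Mul(Pow(5, -1), Add(Y, -1)), 0), Add(16, Y)) = Mul(Add(Mul(Rational(1, 5), Add(-1, Y)), 0), Add(16, Y)) = Mul(Add(Add(Rational(-1, 5), Mul(Rational(1, 5), Y)), 0), Add(16, Y)) = Mul(Add(Rational(-1, 5), Mul(Rational(1, 5), Y)), Add(16, Y)) = Mul(Add(16, Y), Add(Rational(-1, 5), Mul(Rational(1, 5), Y))))
Pow(Add(Function('z')(16), 1001), -1) = Pow(Add(Add(Rational(-16, 5), Mul(3, 16), Mul(Rational(1, 5), Pow(16, 2))), 1001), -1) = Pow(Add(Add(Rational(-16, 5), 48, Mul(Rational(1, 5), 256)), 1001), -1) = Pow(Add(Add(Rational(-16, 5), 48, Rational(256, 5)), 1001), -1) = Pow(Add(96, 1001), -1) = Pow(1097, -1) = Rational(1, 1097)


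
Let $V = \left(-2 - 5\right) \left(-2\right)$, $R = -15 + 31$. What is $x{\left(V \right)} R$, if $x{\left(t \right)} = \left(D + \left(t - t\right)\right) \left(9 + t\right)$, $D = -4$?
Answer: $-1472$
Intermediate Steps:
$R = 16$
$V = 14$ ($V = \left(-7\right) \left(-2\right) = 14$)
$x{\left(t \right)} = -36 - 4 t$ ($x{\left(t \right)} = \left(-4 + \left(t - t\right)\right) \left(9 + t\right) = \left(-4 + 0\right) \left(9 + t\right) = - 4 \left(9 + t\right) = -36 - 4 t$)
$x{\left(V \right)} R = \left(-36 - 56\right) 16 = \left(-92\right) 16 = -1472$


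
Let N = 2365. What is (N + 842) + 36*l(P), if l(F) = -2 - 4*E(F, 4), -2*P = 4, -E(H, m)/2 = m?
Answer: 4287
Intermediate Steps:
E(H, m) = -2*m
P = -2 (P = -½*4 = -2)
l(F) = 30 (l(F) = -2 - (-8)*4 = -2 - 4*(-8) = -2 + 32 = 30)
(N + 842) + 36*l(P) = (2365 + 842) + 36*30 = 3207 + 1080 = 4287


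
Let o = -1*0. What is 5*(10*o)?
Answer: 0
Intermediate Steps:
o = 0
5*(10*o) = 5*(10*0) = 5*0 = 0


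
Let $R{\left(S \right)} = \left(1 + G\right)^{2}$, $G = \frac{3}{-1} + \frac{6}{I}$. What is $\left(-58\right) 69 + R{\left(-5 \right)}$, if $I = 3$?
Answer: $-4002$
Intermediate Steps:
$G = -1$ ($G = \frac{3}{-1} + \frac{6}{3} = 3 \left(-1\right) + 6 \cdot \frac{1}{3} = -3 + 2 = -1$)
$R{\left(S \right)} = 0$ ($R{\left(S \right)} = \left(1 - 1\right)^{2} = 0^{2} = 0$)
$\left(-58\right) 69 + R{\left(-5 \right)} = \left(-58\right) 69 + 0 = -4002 + 0 = -4002$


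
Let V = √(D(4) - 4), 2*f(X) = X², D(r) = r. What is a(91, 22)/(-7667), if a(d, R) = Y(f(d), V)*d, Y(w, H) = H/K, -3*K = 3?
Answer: 0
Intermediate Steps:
K = -1 (K = -⅓*3 = -1)
f(X) = X²/2
V = 0 (V = √(4 - 4) = √0 = 0)
Y(w, H) = -H (Y(w, H) = H/(-1) = H*(-1) = -H)
a(d, R) = 0 (a(d, R) = (-1*0)*d = 0*d = 0)
a(91, 22)/(-7667) = 0/(-7667) = 0*(-1/7667) = 0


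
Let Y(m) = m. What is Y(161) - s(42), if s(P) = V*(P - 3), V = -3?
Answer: 278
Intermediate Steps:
s(P) = 9 - 3*P (s(P) = -3*(P - 3) = -3*(-3 + P) = 9 - 3*P)
Y(161) - s(42) = 161 - (9 - 3*42) = 161 - (9 - 126) = 161 - 1*(-117) = 161 + 117 = 278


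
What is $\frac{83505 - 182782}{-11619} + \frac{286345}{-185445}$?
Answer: $\frac{111728746}{15960633} \approx 7.0003$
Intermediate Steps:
$\frac{83505 - 182782}{-11619} + \frac{286345}{-185445} = \left(-99277\right) \left(- \frac{1}{11619}\right) + 286345 \left(- \frac{1}{185445}\right) = \frac{99277}{11619} - \frac{57269}{37089} = \frac{111728746}{15960633}$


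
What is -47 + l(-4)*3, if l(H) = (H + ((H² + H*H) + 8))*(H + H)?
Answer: -911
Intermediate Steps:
l(H) = 2*H*(8 + H + 2*H²) (l(H) = (H + ((H² + H²) + 8))*(2*H) = (H + (2*H² + 8))*(2*H) = (H + (8 + 2*H²))*(2*H) = (8 + H + 2*H²)*(2*H) = 2*H*(8 + H + 2*H²))
-47 + l(-4)*3 = -47 + (2*(-4)*(8 - 4 + 2*(-4)²))*3 = -47 + (2*(-4)*(8 - 4 + 2*16))*3 = -47 + (2*(-4)*(8 - 4 + 32))*3 = -47 + (2*(-4)*36)*3 = -47 - 288*3 = -47 - 864 = -911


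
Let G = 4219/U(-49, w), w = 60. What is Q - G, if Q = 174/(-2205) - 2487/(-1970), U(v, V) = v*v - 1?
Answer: -13307047/23167200 ≈ -0.57439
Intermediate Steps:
U(v, V) = -1 + v² (U(v, V) = v² - 1 = -1 + v²)
Q = 342737/289590 (Q = 174*(-1/2205) - 2487*(-1/1970) = -58/735 + 2487/1970 = 342737/289590 ≈ 1.1835)
G = 4219/2400 (G = 4219/(-1 + (-49)²) = 4219/(-1 + 2401) = 4219/2400 ≈ 1.7579)
Q - G = 342737/289590 - 1*4219/2400 = 342737/289590 - 4219/2400 = -13307047/23167200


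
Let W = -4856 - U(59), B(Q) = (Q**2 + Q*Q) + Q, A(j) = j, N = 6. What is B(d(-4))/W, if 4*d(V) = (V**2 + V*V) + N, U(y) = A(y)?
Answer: -38/983 ≈ -0.038657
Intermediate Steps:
U(y) = y
d(V) = 3/2 + V**2/2 (d(V) = ((V**2 + V*V) + 6)/4 = ((V**2 + V**2) + 6)/4 = (2*V**2 + 6)/4 = (6 + 2*V**2)/4 = 3/2 + V**2/2)
B(Q) = Q + 2*Q**2 (B(Q) = (Q**2 + Q**2) + Q = 2*Q**2 + Q = Q + 2*Q**2)
W = -4915 (W = -4856 - 1*59 = -4856 - 59 = -4915)
B(d(-4))/W = ((3/2 + (1/2)*(-4)**2)*(1 + 2*(3/2 + (1/2)*(-4)**2)))/(-4915) = ((3/2 + (1/2)*16)*(1 + 2*(3/2 + (1/2)*16)))*(-1/4915) = ((3/2 + 8)*(1 + 2*(3/2 + 8)))*(-1/4915) = (19*(1 + 2*(19/2))/2)*(-1/4915) = (19*(1 + 19)/2)*(-1/4915) = ((19/2)*20)*(-1/4915) = 190*(-1/4915) = -38/983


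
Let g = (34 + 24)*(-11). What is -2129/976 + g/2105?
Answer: -5104233/2054480 ≈ -2.4844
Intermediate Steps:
g = -638 (g = 58*(-11) = -638)
-2129/976 + g/2105 = -2129/976 - 638/2105 = -5104233/2054480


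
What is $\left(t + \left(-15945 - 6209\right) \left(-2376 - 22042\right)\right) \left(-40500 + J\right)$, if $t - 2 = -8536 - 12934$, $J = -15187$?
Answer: $-30123041999048$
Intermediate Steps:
$t = -21468$ ($t = 2 - 21470 = -21468$)
$\left(t + \left(-15945 - 6209\right) \left(-2376 - 22042\right)\right) \left(-40500 + J\right) = \left(-21468 + \left(-15945 - 6209\right) \left(-2376 - 22042\right)\right) \left(-40500 - 15187\right) = \left(-21468 - -540956372\right) \left(-55687\right) = \left(-21468 + 540956372\right) \left(-55687\right) = 540934904 \left(-55687\right) = -30123041999048$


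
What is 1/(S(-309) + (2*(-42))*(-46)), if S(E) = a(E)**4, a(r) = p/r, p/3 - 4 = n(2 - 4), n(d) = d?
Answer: 112550881/434896604200 ≈ 0.00025880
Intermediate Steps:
p = 6 (p = 12 + 3*(2 - 4) = 12 + 3*(-2) = 12 - 6 = 6)
a(r) = 6/r
S(E) = 1296/E**4 (S(E) = (6/E)**4 = 1296/E**4)
1/(S(-309) + (2*(-42))*(-46)) = 1/(1296/(-309)**4 + (2*(-42))*(-46)) = 1/(1296*(1/9116621361) - 84*(-46)) = 1/(16/112550881 + 3864) = 1/(434896604200/112550881) = 112550881/434896604200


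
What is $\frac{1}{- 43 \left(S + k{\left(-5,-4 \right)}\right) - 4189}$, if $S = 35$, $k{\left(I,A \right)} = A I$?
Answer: $- \frac{1}{6554} \approx -0.00015258$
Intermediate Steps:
$\frac{1}{- 43 \left(S + k{\left(-5,-4 \right)}\right) - 4189} = \frac{1}{- 43 \left(35 - -20\right) - 4189} = \frac{1}{- 43 \left(35 + 20\right) - 4189} = \frac{1}{\left(-43\right) 55 - 4189} = \frac{1}{-2365 - 4189} = \frac{1}{-6554} = - \frac{1}{6554}$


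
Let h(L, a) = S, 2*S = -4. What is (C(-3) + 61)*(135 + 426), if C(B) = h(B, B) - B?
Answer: 34782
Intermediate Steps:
S = -2 (S = (½)*(-4) = -2)
h(L, a) = -2
C(B) = -2 - B
(C(-3) + 61)*(135 + 426) = ((-2 - 1*(-3)) + 61)*(135 + 426) = ((-2 + 3) + 61)*561 = (1 + 61)*561 = 62*561 = 34782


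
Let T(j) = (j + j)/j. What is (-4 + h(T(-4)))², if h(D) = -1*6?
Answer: 100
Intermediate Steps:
T(j) = 2 (T(j) = (2*j)/j = 2)
h(D) = -6
(-4 + h(T(-4)))² = (-4 - 6)² = (-10)² = 100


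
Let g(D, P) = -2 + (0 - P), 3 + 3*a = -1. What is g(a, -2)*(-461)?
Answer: 0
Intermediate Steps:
a = -4/3 (a = -1 + (1/3)*(-1) = -1 - 1/3 = -4/3 ≈ -1.3333)
g(D, P) = -2 - P
g(a, -2)*(-461) = (-2 - 1*(-2))*(-461) = (-2 + 2)*(-461) = 0*(-461) = 0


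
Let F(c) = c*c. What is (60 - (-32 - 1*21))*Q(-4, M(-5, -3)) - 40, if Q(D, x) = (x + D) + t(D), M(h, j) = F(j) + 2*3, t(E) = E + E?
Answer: 299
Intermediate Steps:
F(c) = c**2
t(E) = 2*E
M(h, j) = 6 + j**2 (M(h, j) = j**2 + 2*3 = j**2 + 6 = 6 + j**2)
Q(D, x) = x + 3*D (Q(D, x) = (x + D) + 2*D = (D + x) + 2*D = x + 3*D)
(60 - (-32 - 1*21))*Q(-4, M(-5, -3)) - 40 = (60 - (-32 - 1*21))*((6 + (-3)**2) + 3*(-4)) - 40 = (60 - (-32 - 21))*((6 + 9) - 12) - 40 = (60 - 1*(-53))*(15 - 12) - 40 = (60 + 53)*3 - 40 = 113*3 - 40 = 339 - 40 = 299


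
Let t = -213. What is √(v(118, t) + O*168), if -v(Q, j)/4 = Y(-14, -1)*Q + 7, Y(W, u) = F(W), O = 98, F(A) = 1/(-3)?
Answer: 2*√37335/3 ≈ 128.82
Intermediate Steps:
F(A) = -⅓
Y(W, u) = -⅓
v(Q, j) = -28 + 4*Q/3 (v(Q, j) = -4*(-Q/3 + 7) = -4*(7 - Q/3) = -28 + 4*Q/3)
√(v(118, t) + O*168) = √((-28 + (4/3)*118) + 98*168) = √((-28 + 472/3) + 16464) = √(388/3 + 16464) = √(49780/3) = 2*√37335/3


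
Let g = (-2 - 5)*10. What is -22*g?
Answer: 1540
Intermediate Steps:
g = -70 (g = -7*10 = -70)
-22*g = -22*(-70) = 1540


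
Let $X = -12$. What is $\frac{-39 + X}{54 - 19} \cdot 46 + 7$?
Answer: $- \frac{2101}{35} \approx -60.029$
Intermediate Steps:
$\frac{-39 + X}{54 - 19} \cdot 46 + 7 = \frac{-39 - 12}{54 - 19} \cdot 46 + 7 = - \frac{51}{35} \cdot 46 + 7 = \left(-51\right) \frac{1}{35} \cdot 46 + 7 = \left(- \frac{51}{35}\right) 46 + 7 = - \frac{2346}{35} + 7 = - \frac{2101}{35}$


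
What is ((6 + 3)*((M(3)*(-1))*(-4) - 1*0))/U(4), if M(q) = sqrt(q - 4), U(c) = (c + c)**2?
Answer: 9*I/16 ≈ 0.5625*I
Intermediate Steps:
U(c) = 4*c**2 (U(c) = (2*c)**2 = 4*c**2)
M(q) = sqrt(-4 + q)
((6 + 3)*((M(3)*(-1))*(-4) - 1*0))/U(4) = ((6 + 3)*((sqrt(-4 + 3)*(-1))*(-4) - 1*0))/((4*4**2)) = (9*((sqrt(-1)*(-1))*(-4) + 0))/((4*16)) = (9*((I*(-1))*(-4) + 0))/64 = (9*(-I*(-4) + 0))*(1/64) = (9*(4*I + 0))*(1/64) = (9*(4*I))*(1/64) = (36*I)*(1/64) = 9*I/16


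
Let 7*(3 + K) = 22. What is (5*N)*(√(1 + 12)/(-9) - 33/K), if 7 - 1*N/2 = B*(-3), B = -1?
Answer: -9240 - 40*√13/9 ≈ -9256.0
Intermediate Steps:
K = ⅐ (K = -3 + (⅐)*22 = -3 + 22/7 = ⅐ ≈ 0.14286)
N = 8 (N = 14 - (-2)*(-3) = 14 - 2*3 = 14 - 6 = 8)
(5*N)*(√(1 + 12)/(-9) - 33/K) = (5*8)*(√(1 + 12)/(-9) - 33/⅐) = 40*(√13*(-⅑) - 33*7) = 40*(-√13/9 - 231) = 40*(-231 - √13/9) = -9240 - 40*√13/9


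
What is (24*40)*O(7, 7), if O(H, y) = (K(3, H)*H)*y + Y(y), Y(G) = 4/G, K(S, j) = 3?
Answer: 991680/7 ≈ 1.4167e+5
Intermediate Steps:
O(H, y) = 4/y + 3*H*y (O(H, y) = (3*H)*y + 4/y = 3*H*y + 4/y = 4/y + 3*H*y)
(24*40)*O(7, 7) = (24*40)*(4/7 + 3*7*7) = 960*(4*(⅐) + 147) = 960*(4/7 + 147) = 960*(1033/7) = 991680/7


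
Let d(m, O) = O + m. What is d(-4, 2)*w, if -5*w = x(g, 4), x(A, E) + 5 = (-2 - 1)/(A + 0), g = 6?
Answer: -11/5 ≈ -2.2000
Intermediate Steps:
x(A, E) = -5 - 3/A (x(A, E) = -5 + (-2 - 1)/(A + 0) = -5 - 3/A)
w = 11/10 (w = -(-5 - 3/6)/5 = -(-5 - 3*1/6)/5 = -(-5 - 1/2)/5 = -1/5*(-11/2) = 11/10 ≈ 1.1000)
d(-4, 2)*w = (2 - 4)*(11/10) = -2*11/10 = -11/5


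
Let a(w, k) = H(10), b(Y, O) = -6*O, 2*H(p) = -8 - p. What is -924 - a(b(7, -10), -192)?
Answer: -915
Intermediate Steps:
H(p) = -4 - p/2 (H(p) = (-8 - p)/2 = -4 - p/2)
a(w, k) = -9 (a(w, k) = -4 - ½*10 = -4 - 5 = -9)
-924 - a(b(7, -10), -192) = -924 - 1*(-9) = -924 + 9 = -915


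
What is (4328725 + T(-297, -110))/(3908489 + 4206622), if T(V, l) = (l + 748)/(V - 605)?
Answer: 19719744/36968839 ≈ 0.53341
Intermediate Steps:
T(V, l) = (748 + l)/(-605 + V)
(4328725 + T(-297, -110))/(3908489 + 4206622) = (4328725 + (748 - 110)/(-605 - 297))/(3908489 + 4206622) = (4328725 + 638/(-902))/8115111 = (4328725 - 1/902*638)*(1/8115111) = (4328725 - 29/41)*(1/8115111) = (177477696/41)*(1/8115111) = 19719744/36968839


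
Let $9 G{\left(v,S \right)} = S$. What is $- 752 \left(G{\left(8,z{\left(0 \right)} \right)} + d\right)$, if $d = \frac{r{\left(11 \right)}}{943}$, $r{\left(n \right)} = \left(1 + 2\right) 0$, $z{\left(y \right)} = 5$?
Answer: $- \frac{3760}{9} \approx -417.78$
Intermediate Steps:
$G{\left(v,S \right)} = \frac{S}{9}$
$r{\left(n \right)} = 0$ ($r{\left(n \right)} = 3 \cdot 0 = 0$)
$d = 0$ ($d = \frac{0}{943} = 0 \cdot \frac{1}{943} = 0$)
$- 752 \left(G{\left(8,z{\left(0 \right)} \right)} + d\right) = - 752 \left(\frac{1}{9} \cdot 5 + 0\right) = - 752 \left(\frac{5}{9} + 0\right) = \left(-752\right) \frac{5}{9} = - \frac{3760}{9}$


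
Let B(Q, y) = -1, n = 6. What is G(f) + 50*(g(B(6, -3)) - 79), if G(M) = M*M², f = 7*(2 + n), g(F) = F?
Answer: 171616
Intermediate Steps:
f = 56 (f = 7*(2 + 6) = 7*8 = 56)
G(M) = M³
G(f) + 50*(g(B(6, -3)) - 79) = 56³ + 50*(-1 - 79) = 175616 + 50*(-80) = 175616 - 4000 = 171616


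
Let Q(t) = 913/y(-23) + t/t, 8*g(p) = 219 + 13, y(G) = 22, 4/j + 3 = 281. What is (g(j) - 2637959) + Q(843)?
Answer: -5275775/2 ≈ -2.6379e+6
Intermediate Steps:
j = 2/139 (j = 4/(-3 + 281) = 4/278 = 4*(1/278) = 2/139 ≈ 0.014388)
g(p) = 29 (g(p) = (219 + 13)/8 = (⅛)*232 = 29)
Q(t) = 85/2 (Q(t) = 913/22 + t/t = 913*(1/22) + 1 = 83/2 + 1 = 85/2)
(g(j) - 2637959) + Q(843) = (29 - 2637959) + 85/2 = -2637930 + 85/2 = -5275775/2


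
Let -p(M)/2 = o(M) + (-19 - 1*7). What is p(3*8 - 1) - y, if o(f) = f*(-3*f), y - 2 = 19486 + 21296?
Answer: -37558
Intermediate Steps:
y = 40784 (y = 2 + (19486 + 21296) = 2 + 40782 = 40784)
o(f) = -3*f**2
p(M) = 52 + 6*M**2 (p(M) = -2*(-3*M**2 + (-19 - 1*7)) = -2*(-3*M**2 + (-19 - 7)) = -2*(-3*M**2 - 26) = -2*(-26 - 3*M**2) = 52 + 6*M**2)
p(3*8 - 1) - y = (52 + 6*(3*8 - 1)**2) - 1*40784 = (52 + 6*(24 - 1)**2) - 40784 = (52 + 6*23**2) - 40784 = (52 + 6*529) - 40784 = (52 + 3174) - 40784 = 3226 - 40784 = -37558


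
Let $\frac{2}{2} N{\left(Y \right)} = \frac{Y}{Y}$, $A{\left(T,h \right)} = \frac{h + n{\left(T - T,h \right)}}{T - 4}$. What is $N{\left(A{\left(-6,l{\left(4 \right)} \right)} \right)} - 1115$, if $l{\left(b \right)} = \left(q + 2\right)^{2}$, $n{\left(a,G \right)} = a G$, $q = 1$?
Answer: $-1114$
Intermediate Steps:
$n{\left(a,G \right)} = G a$
$l{\left(b \right)} = 9$ ($l{\left(b \right)} = \left(1 + 2\right)^{2} = 3^{2} = 9$)
$A{\left(T,h \right)} = \frac{h}{-4 + T}$ ($A{\left(T,h \right)} = \frac{h + h \left(T - T\right)}{T - 4} = \frac{h + h 0}{-4 + T} = \frac{h + 0}{-4 + T} = \frac{h}{-4 + T}$)
$N{\left(Y \right)} = 1$ ($N{\left(Y \right)} = \frac{Y}{Y} = 1$)
$N{\left(A{\left(-6,l{\left(4 \right)} \right)} \right)} - 1115 = 1 - 1115 = -1114$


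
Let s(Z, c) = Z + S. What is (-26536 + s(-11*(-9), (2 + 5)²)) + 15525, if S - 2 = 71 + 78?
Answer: -10761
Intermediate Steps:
S = 151 (S = 2 + (71 + 78) = 2 + 149 = 151)
s(Z, c) = 151 + Z (s(Z, c) = Z + 151 = 151 + Z)
(-26536 + s(-11*(-9), (2 + 5)²)) + 15525 = (-26536 + (151 - 11*(-9))) + 15525 = (-26536 + (151 + 99)) + 15525 = (-26536 + 250) + 15525 = -26286 + 15525 = -10761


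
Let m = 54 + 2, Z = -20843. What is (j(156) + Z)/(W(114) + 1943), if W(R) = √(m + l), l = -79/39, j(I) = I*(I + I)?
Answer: 2108798133/147232606 - 27829*√82095/147232606 ≈ 14.269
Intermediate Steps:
j(I) = 2*I² (j(I) = I*(2*I) = 2*I²)
m = 56
l = -79/39 (l = -79*1/39 = -79/39 ≈ -2.0256)
W(R) = √82095/39 (W(R) = √(56 - 79/39) = √(2105/39) = √82095/39)
(j(156) + Z)/(W(114) + 1943) = (2*156² - 20843)/(√82095/39 + 1943) = (2*24336 - 20843)/(1943 + √82095/39) = (48672 - 20843)/(1943 + √82095/39) = 27829/(1943 + √82095/39)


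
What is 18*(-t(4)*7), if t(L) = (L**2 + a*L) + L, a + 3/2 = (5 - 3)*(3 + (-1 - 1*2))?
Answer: -1764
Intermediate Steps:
a = -3/2 (a = -3/2 + (5 - 3)*(3 + (-1 - 1*2)) = -3/2 + 2*(3 + (-1 - 2)) = -3/2 + 2*(3 - 3) = -3/2 + 2*0 = -3/2 + 0 = -3/2 ≈ -1.5000)
t(L) = L**2 - L/2 (t(L) = (L**2 - 3*L/2) + L = L**2 - L/2)
18*(-t(4)*7) = 18*(-4*(-1/2 + 4)*7) = 18*(-4*7/2*7) = 18*(-1*14*7) = 18*(-14*7) = 18*(-98) = -1764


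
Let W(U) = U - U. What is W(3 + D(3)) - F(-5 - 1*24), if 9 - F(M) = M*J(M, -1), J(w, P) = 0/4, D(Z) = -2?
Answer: -9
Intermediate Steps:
W(U) = 0
J(w, P) = 0 (J(w, P) = 0*(¼) = 0)
F(M) = 9 (F(M) = 9 - M*0 = 9 - 1*0 = 9 + 0 = 9)
W(3 + D(3)) - F(-5 - 1*24) = 0 - 1*9 = 0 - 9 = -9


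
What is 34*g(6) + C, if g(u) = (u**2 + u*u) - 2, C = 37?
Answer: 2417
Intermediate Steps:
g(u) = -2 + 2*u**2 (g(u) = (u**2 + u**2) - 2 = 2*u**2 - 2 = -2 + 2*u**2)
34*g(6) + C = 34*(-2 + 2*6**2) + 37 = 34*(-2 + 2*36) + 37 = 34*(-2 + 72) + 37 = 34*70 + 37 = 2380 + 37 = 2417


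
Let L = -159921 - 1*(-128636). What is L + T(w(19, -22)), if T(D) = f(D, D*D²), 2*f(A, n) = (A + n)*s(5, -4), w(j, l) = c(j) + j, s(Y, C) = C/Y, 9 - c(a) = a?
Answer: -157901/5 ≈ -31580.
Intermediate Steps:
c(a) = 9 - a
w(j, l) = 9 (w(j, l) = (9 - j) + j = 9)
f(A, n) = -2*A/5 - 2*n/5 (f(A, n) = ((A + n)*(-4/5))/2 = ((A + n)*(-4*⅕))/2 = ((A + n)*(-⅘))/2 = (-4*A/5 - 4*n/5)/2 = -2*A/5 - 2*n/5)
T(D) = -2*D/5 - 2*D³/5 (T(D) = -2*D/5 - 2*D*D²/5 = -2*D/5 - 2*D³/5)
L = -31285 (L = -159921 + 128636 = -31285)
L + T(w(19, -22)) = -31285 + (⅖)*9*(-1 - 1*9²) = -31285 + (⅖)*9*(-1 - 1*81) = -31285 + (⅖)*9*(-1 - 81) = -31285 + (⅖)*9*(-82) = -31285 - 1476/5 = -157901/5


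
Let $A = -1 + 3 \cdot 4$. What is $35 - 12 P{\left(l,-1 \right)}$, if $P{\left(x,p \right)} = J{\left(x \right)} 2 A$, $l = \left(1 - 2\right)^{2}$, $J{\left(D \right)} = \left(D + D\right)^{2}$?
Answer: $-1021$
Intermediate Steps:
$J{\left(D \right)} = 4 D^{2}$ ($J{\left(D \right)} = \left(2 D\right)^{2} = 4 D^{2}$)
$A = 11$ ($A = -1 + 12 = 11$)
$l = 1$ ($l = \left(-1\right)^{2} = 1$)
$P{\left(x,p \right)} = 88 x^{2}$ ($P{\left(x,p \right)} = 4 x^{2} \cdot 2 \cdot 11 = 8 x^{2} \cdot 11 = 88 x^{2}$)
$35 - 12 P{\left(l,-1 \right)} = 35 - 12 \cdot 88 \cdot 1^{2} = 35 - 12 \cdot 88 \cdot 1 = 35 - 1056 = -1021$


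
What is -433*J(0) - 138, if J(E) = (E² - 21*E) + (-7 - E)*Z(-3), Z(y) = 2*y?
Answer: -18324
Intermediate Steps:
J(E) = 42 + E² - 15*E (J(E) = (E² - 21*E) + (-7 - E)*(2*(-3)) = (E² - 21*E) + (-7 - E)*(-6) = (E² - 21*E) + (42 + 6*E) = 42 + E² - 15*E)
-433*J(0) - 138 = -433*(42 + 0² - 15*0) - 138 = -433*(42 + 0 + 0) - 138 = -433*42 - 138 = -18186 - 138 = -18324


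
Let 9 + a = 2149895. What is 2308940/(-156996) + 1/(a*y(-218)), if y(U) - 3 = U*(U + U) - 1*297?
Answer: -117588713891389091/7995425487928956 ≈ -14.707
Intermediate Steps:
a = 2149886 (a = -9 + 2149895 = 2149886)
y(U) = -294 + 2*U**2 (y(U) = 3 + (U*(U + U) - 1*297) = 3 + (U*(2*U) - 297) = 3 + (2*U**2 - 297) = 3 + (-297 + 2*U**2) = -294 + 2*U**2)
2308940/(-156996) + 1/(a*y(-218)) = 2308940/(-156996) + 1/(2149886*(-294 + 2*(-218)**2)) = 2308940*(-1/156996) + 1/(2149886*(-294 + 2*47524)) = -577235/39249 + 1/(2149886*(-294 + 95048)) = -577235/39249 + (1/2149886)/94754 = -577235/39249 + (1/2149886)*(1/94754) = -577235/39249 + 1/203710298044 = -117588713891389091/7995425487928956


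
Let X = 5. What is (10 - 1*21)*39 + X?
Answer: -424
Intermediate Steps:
(10 - 1*21)*39 + X = (10 - 1*21)*39 + 5 = (10 - 21)*39 + 5 = -11*39 + 5 = -429 + 5 = -424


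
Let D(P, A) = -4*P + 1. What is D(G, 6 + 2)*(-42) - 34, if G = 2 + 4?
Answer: 932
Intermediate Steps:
G = 6
D(P, A) = 1 - 4*P
D(G, 6 + 2)*(-42) - 34 = (1 - 4*6)*(-42) - 34 = (1 - 24)*(-42) - 34 = -23*(-42) - 34 = 966 - 34 = 932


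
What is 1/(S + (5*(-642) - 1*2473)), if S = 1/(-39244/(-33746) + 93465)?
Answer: -1577054567/8962401087388 ≈ -0.00017596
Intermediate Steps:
S = 16873/1577054567 (S = 1/(-39244*(-1/33746) + 93465) = 1/(19622/16873 + 93465) = 1/(1577054567/16873) = 16873/1577054567 ≈ 1.0699e-5)
1/(S + (5*(-642) - 1*2473)) = 1/(16873/1577054567 + (5*(-642) - 1*2473)) = 1/(16873/1577054567 + (-3210 - 2473)) = 1/(16873/1577054567 - 5683) = 1/(-8962401087388/1577054567) = -1577054567/8962401087388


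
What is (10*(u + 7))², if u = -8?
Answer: 100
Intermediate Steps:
(10*(u + 7))² = (10*(-8 + 7))² = (10*(-1))² = (-10)² = 100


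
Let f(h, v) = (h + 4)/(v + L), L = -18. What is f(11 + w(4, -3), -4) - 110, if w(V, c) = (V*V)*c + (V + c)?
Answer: -1194/11 ≈ -108.55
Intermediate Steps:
w(V, c) = V + c + c*V**2 (w(V, c) = V**2*c + (V + c) = c*V**2 + (V + c) = V + c + c*V**2)
f(h, v) = (4 + h)/(-18 + v) (f(h, v) = (h + 4)/(v - 18) = (4 + h)/(-18 + v))
f(11 + w(4, -3), -4) - 110 = (4 + (11 + (4 - 3 - 3*4**2)))/(-18 - 4) - 110 = (4 + (11 + (4 - 3 - 3*16)))/(-22) - 110 = -(4 + (11 + (4 - 3 - 48)))/22 - 110 = -(4 + (11 - 47))/22 - 110 = -(4 - 36)/22 - 110 = -1/22*(-32) - 110 = 16/11 - 110 = -1194/11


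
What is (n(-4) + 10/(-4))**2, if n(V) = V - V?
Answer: 25/4 ≈ 6.2500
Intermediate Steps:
n(V) = 0
(n(-4) + 10/(-4))**2 = (0 + 10/(-4))**2 = (0 + 10*(-1/4))**2 = (0 - 5/2)**2 = (-5/2)**2 = 25/4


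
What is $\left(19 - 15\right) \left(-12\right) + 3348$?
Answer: $3300$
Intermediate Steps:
$\left(19 - 15\right) \left(-12\right) + 3348 = 4 \left(-12\right) + 3348 = -48 + 3348 = 3300$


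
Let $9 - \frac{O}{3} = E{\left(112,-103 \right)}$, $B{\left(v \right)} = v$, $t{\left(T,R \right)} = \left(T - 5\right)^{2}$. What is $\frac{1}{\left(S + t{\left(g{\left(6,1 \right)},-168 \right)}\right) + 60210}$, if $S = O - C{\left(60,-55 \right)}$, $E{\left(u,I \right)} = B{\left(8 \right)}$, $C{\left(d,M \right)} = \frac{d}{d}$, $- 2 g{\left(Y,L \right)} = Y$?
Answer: $\frac{1}{60276} \approx 1.659 \cdot 10^{-5}$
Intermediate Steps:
$g{\left(Y,L \right)} = - \frac{Y}{2}$
$t{\left(T,R \right)} = \left(-5 + T\right)^{2}$
$C{\left(d,M \right)} = 1$
$E{\left(u,I \right)} = 8$
$O = 3$ ($O = 27 - 24 = 3$)
$S = 2$ ($S = 3 - 1 = 2$)
$\frac{1}{\left(S + t{\left(g{\left(6,1 \right)},-168 \right)}\right) + 60210} = \frac{1}{\left(2 + \left(-5 - 3\right)^{2}\right) + 60210} = \frac{1}{\left(2 + \left(-8\right)^{2}\right) + 60210} = \frac{1}{\left(2 + 64\right) + 60210} = \frac{1}{66 + 60210} = \frac{1}{60276}$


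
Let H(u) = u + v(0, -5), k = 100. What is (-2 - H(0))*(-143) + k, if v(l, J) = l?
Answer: 386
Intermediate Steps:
H(u) = u (H(u) = u + 0 = u)
(-2 - H(0))*(-143) + k = (-2 - 1*0)*(-143) + 100 = (-2 + 0)*(-143) + 100 = -2*(-143) + 100 = 286 + 100 = 386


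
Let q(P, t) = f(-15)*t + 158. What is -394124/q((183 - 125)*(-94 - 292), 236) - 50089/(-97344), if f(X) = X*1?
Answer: 1482115679/12662208 ≈ 117.05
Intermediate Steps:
f(X) = X
q(P, t) = 158 - 15*t (q(P, t) = -15*t + 158 = 158 - 15*t)
-394124/q((183 - 125)*(-94 - 292), 236) - 50089/(-97344) = -394124/(158 - 15*236) - 50089/(-97344) = -394124/(158 - 3540) - 50089*(-1/97344) = -394124/(-3382) + 3853/7488 = -394124*(-1/3382) + 3853/7488 = 197062/1691 + 3853/7488 = 1482115679/12662208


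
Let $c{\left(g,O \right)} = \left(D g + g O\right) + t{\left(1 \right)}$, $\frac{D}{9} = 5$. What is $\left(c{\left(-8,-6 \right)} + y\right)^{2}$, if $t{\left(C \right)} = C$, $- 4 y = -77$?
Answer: $\frac{1361889}{16} \approx 85118.0$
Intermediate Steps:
$y = \frac{77}{4}$ ($y = \left(- \frac{1}{4}\right) \left(-77\right) = \frac{77}{4} \approx 19.25$)
$D = 45$ ($D = 9 \cdot 5 = 45$)
$c{\left(g,O \right)} = 1 + 45 g + O g$ ($c{\left(g,O \right)} = \left(45 g + g O\right) + 1 = \left(45 g + O g\right) + 1 = 1 + 45 g + O g$)
$\left(c{\left(-8,-6 \right)} + y\right)^{2} = \left(\left(1 + 45 \left(-8\right) - -48\right) + \frac{77}{4}\right)^{2} = \left(\left(1 - 360 + 48\right) + \frac{77}{4}\right)^{2} = \left(-311 + \frac{77}{4}\right)^{2} = \left(- \frac{1167}{4}\right)^{2} = \frac{1361889}{16}$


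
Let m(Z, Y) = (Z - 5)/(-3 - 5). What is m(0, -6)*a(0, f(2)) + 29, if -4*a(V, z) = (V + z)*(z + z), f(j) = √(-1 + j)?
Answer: 459/16 ≈ 28.688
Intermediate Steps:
m(Z, Y) = 5/8 - Z/8 (m(Z, Y) = (-5 + Z)/(-8) = (-5 + Z)*(-⅛) = 5/8 - Z/8)
a(V, z) = -z*(V + z)/2 (a(V, z) = -(V + z)*(z + z)/4 = -(V + z)*2*z/4 = -z*(V + z)/2)
m(0, -6)*a(0, f(2)) + 29 = (5/8 - ⅛*0)*(-√(-1 + 2)*(0 + √(-1 + 2))/2) + 29 = (5/8 + 0)*(-√1*(0 + √1)/2) + 29 = 5*(-½*1*(0 + 1))/8 + 29 = 5*(-½*1*1)/8 + 29 = (5/8)*(-½) + 29 = -5/16 + 29 = 459/16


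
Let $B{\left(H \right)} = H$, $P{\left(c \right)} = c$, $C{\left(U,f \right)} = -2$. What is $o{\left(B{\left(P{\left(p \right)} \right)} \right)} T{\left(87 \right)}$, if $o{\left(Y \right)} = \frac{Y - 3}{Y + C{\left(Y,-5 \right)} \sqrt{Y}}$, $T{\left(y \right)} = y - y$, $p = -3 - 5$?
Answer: $0$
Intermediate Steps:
$p = -8$ ($p = -3 - 5 = -8$)
$T{\left(y \right)} = 0$
$o{\left(Y \right)} = \frac{-3 + Y}{Y - 2 \sqrt{Y}}$ ($o{\left(Y \right)} = \frac{Y - 3}{Y - 2 \sqrt{Y}} = \frac{-3 + Y}{Y - 2 \sqrt{Y}}$)
$o{\left(B{\left(P{\left(p \right)} \right)} \right)} T{\left(87 \right)} = \frac{-3 - 8}{-8 - 2 \sqrt{-8}} \cdot 0 = \frac{1}{-8 - 2 \cdot 2 i \sqrt{2}} \left(-11\right) 0 = \frac{1}{-8 - 4 i \sqrt{2}} \left(-11\right) 0 = - \frac{11}{-8 - 4 i \sqrt{2}} \cdot 0 = 0$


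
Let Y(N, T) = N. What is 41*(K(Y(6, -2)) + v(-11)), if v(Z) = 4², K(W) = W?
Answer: 902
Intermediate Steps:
v(Z) = 16
41*(K(Y(6, -2)) + v(-11)) = 41*(6 + 16) = 41*22 = 902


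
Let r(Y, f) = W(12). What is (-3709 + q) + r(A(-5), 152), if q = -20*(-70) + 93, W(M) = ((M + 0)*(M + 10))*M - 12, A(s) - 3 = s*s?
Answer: 940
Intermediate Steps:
A(s) = 3 + s² (A(s) = 3 + s*s = 3 + s²)
W(M) = -12 + M²*(10 + M) (W(M) = (M*(10 + M))*M - 12 = M²*(10 + M) - 12 = -12 + M²*(10 + M))
r(Y, f) = 3156 (r(Y, f) = -12 + 12³ + 10*12² = -12 + 1728 + 10*144 = -12 + 1728 + 1440 = 3156)
q = 1493 (q = 1400 + 93 = 1493)
(-3709 + q) + r(A(-5), 152) = (-3709 + 1493) + 3156 = -2216 + 3156 = 940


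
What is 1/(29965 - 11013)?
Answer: 1/18952 ≈ 5.2765e-5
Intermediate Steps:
1/(29965 - 11013) = 1/18952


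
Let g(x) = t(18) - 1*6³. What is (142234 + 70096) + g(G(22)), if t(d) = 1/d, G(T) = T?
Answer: 3818053/18 ≈ 2.1211e+5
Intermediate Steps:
g(x) = -3887/18 (g(x) = 1/18 - 1*6³ = 1/18 - 1*216 = 1/18 - 216 = -3887/18)
(142234 + 70096) + g(G(22)) = (142234 + 70096) - 3887/18 = 212330 - 3887/18 = 3818053/18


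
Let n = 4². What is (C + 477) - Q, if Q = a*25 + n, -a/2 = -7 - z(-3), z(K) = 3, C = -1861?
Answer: -1900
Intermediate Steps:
n = 16
a = 20 (a = -2*(-7 - 1*3) = -2*(-7 - 3) = -2*(-10) = 20)
Q = 516 (Q = 20*25 + 16 = 500 + 16 = 516)
(C + 477) - Q = (-1861 + 477) - 1*516 = -1384 - 516 = -1900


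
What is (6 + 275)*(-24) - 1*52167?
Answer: -58911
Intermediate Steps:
(6 + 275)*(-24) - 1*52167 = 281*(-24) - 52167 = -6744 - 52167 = -58911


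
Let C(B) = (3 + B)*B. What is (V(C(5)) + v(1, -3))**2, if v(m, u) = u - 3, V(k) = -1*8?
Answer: 196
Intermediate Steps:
C(B) = B*(3 + B)
V(k) = -8
v(m, u) = -3 + u
(V(C(5)) + v(1, -3))**2 = (-8 + (-3 - 3))**2 = (-8 - 6)**2 = (-14)**2 = 196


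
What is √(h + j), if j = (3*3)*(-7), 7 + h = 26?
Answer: 2*I*√11 ≈ 6.6332*I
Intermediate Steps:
h = 19 (h = -7 + 26 = 19)
j = -63 (j = 9*(-7) = -63)
√(h + j) = √(19 - 63) = √(-44) = 2*I*√11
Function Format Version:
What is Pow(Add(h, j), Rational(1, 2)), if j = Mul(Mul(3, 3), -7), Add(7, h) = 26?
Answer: Mul(2, I, Pow(11, Rational(1, 2))) ≈ Mul(6.6332, I)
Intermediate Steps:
h = 19 (h = Add(-7, 26) = 19)
j = -63 (j = Mul(9, -7) = -63)
Pow(Add(h, j), Rational(1, 2)) = Pow(Add(19, -63), Rational(1, 2)) = Pow(-44, Rational(1, 2)) = Mul(2, I, Pow(11, Rational(1, 2)))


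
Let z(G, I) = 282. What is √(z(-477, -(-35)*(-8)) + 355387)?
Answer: √355669 ≈ 596.38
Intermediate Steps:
√(z(-477, -(-35)*(-8)) + 355387) = √(282 + 355387) = √355669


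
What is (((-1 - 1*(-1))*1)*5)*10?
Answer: 0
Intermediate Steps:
(((-1 - 1*(-1))*1)*5)*10 = (((-1 + 1)*1)*5)*10 = ((0*1)*5)*10 = (0*5)*10 = 0*10 = 0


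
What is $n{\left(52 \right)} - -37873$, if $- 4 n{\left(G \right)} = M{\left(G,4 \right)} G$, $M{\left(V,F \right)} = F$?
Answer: $37821$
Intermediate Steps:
$n{\left(G \right)} = - G$ ($n{\left(G \right)} = - \frac{4 G}{4} = - G$)
$n{\left(52 \right)} - -37873 = \left(-1\right) 52 - -37873 = -52 + 37873 = 37821$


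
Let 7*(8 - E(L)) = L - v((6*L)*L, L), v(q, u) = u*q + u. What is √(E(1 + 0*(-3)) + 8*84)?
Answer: √33362/7 ≈ 26.093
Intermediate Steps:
v(q, u) = u + q*u (v(q, u) = q*u + u = u + q*u)
E(L) = 8 - L/7 + L*(1 + 6*L²)/7 (E(L) = 8 - (L - L*(1 + (6*L)*L))/7 = 8 - (L - L*(1 + 6*L²))/7 = 8 + (-L/7 + L*(1 + 6*L²)/7) = 8 - L/7 + L*(1 + 6*L²)/7)
√(E(1 + 0*(-3)) + 8*84) = √((8 + 6*(1 + 0*(-3))³/7) + 8*84) = √((8 + 6*(1 + 0)³/7) + 672) = √((8 + (6/7)*1³) + 672) = √((8 + (6/7)*1) + 672) = √((8 + 6/7) + 672) = √(62/7 + 672) = √(4766/7) = √33362/7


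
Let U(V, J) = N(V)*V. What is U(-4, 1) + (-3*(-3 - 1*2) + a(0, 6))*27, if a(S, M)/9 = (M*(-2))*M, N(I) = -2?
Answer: -17083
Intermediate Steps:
a(S, M) = -18*M² (a(S, M) = 9*((M*(-2))*M) = 9*((-2*M)*M) = 9*(-2*M²) = -18*M²)
U(V, J) = -2*V
U(-4, 1) + (-3*(-3 - 1*2) + a(0, 6))*27 = -2*(-4) + (-3*(-3 - 1*2) - 18*6²)*27 = 8 + (-3*(-3 - 2) - 18*36)*27 = 8 + (-3*(-5) - 648)*27 = 8 + (15 - 648)*27 = 8 - 633*27 = 8 - 17091 = -17083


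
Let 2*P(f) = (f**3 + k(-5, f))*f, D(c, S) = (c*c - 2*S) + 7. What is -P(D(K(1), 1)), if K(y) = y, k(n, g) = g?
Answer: -666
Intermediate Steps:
D(c, S) = 7 + c**2 - 2*S (D(c, S) = (c**2 - 2*S) + 7 = 7 + c**2 - 2*S)
P(f) = f*(f + f**3)/2 (P(f) = ((f**3 + f)*f)/2 = ((f + f**3)*f)/2 = (f*(f + f**3))/2 = f*(f + f**3)/2)
-P(D(K(1), 1)) = -(7 + 1**2 - 2*1)**2*(1 + (7 + 1**2 - 2*1)**2)/2 = -(7 + 1 - 2)**2*(1 + (7 + 1 - 2)**2)/2 = -6**2*(1 + 6**2)/2 = -36*(1 + 36)/2 = -36*37/2 = -1*666 = -666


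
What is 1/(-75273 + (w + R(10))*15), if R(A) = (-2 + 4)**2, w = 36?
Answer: -1/74673 ≈ -1.3392e-5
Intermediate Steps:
R(A) = 4 (R(A) = 2**2 = 4)
1/(-75273 + (w + R(10))*15) = 1/(-75273 + (36 + 4)*15) = 1/(-75273 + 40*15) = 1/(-75273 + 600) = 1/(-74673) = -1/74673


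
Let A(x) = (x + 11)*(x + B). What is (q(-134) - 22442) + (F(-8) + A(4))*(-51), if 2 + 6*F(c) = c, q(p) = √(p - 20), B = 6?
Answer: -30007 + I*√154 ≈ -30007.0 + 12.41*I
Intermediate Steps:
q(p) = √(-20 + p)
F(c) = -⅓ + c/6
A(x) = (6 + x)*(11 + x) (A(x) = (x + 11)*(x + 6) = (11 + x)*(6 + x) = (6 + x)*(11 + x))
(q(-134) - 22442) + (F(-8) + A(4))*(-51) = (√(-20 - 134) - 22442) + ((-⅓ + (⅙)*(-8)) + (66 + 4² + 17*4))*(-51) = (√(-154) - 22442) + ((-⅓ - 4/3) + (66 + 16 + 68))*(-51) = (I*√154 - 22442) + (-5/3 + 150)*(-51) = (-22442 + I*√154) + (445/3)*(-51) = (-22442 + I*√154) - 7565 = -30007 + I*√154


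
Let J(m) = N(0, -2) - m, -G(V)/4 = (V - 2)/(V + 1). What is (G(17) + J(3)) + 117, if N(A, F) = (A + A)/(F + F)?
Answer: 332/3 ≈ 110.67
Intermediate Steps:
N(A, F) = A/F (N(A, F) = (2*A)/((2*F)) = (2*A)*(1/(2*F)) = A/F)
G(V) = -4*(-2 + V)/(1 + V) (G(V) = -4*(V - 2)/(V + 1) = -4*(-2 + V)/(1 + V))
J(m) = -m (J(m) = 0/(-2) - m = 0*(-1/2) - m = 0 - m = -m)
(G(17) + J(3)) + 117 = (4*(2 - 1*17)/(1 + 17) - 1*3) + 117 = (4*(2 - 17)/18 - 3) + 117 = (4*(1/18)*(-15) - 3) + 117 = (-10/3 - 3) + 117 = -19/3 + 117 = 332/3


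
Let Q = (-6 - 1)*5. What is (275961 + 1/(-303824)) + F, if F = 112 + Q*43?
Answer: 83420348031/303824 ≈ 2.7457e+5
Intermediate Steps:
Q = -35 (Q = -7*5 = -35)
F = -1393 (F = 112 - 35*43 = 112 - 1505 = -1393)
(275961 + 1/(-303824)) + F = (275961 + 1/(-303824)) - 1393 = (275961 - 1/303824) - 1393 = 83843574863/303824 - 1393 = 83420348031/303824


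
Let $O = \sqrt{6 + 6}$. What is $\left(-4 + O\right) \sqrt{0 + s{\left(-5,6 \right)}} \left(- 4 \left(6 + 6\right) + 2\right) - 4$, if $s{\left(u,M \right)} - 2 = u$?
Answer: $-4 - 276 i + 184 i \sqrt{3} \approx -4.0 + 42.697 i$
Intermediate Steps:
$s{\left(u,M \right)} = 2 + u$
$O = 2 \sqrt{3}$ ($O = \sqrt{12} = 2 \sqrt{3} \approx 3.4641$)
$\left(-4 + O\right) \sqrt{0 + s{\left(-5,6 \right)}} \left(- 4 \left(6 + 6\right) + 2\right) - 4 = \left(-4 + 2 \sqrt{3}\right) \sqrt{0 + \left(2 - 5\right)} \left(- 4 \left(6 + 6\right) + 2\right) - 4 = \left(-4 + 2 \sqrt{3}\right) \sqrt{0 - 3} \left(\left(-4\right) 12 + 2\right) - 4 = \left(-4 + 2 \sqrt{3}\right) \sqrt{-3} \left(-48 + 2\right) - 4 = \left(-4 + 2 \sqrt{3}\right) i \sqrt{3} \left(-46\right) - 4 = i \sqrt{3} \left(-4 + 2 \sqrt{3}\right) \left(-46\right) - 4 = - 46 i \sqrt{3} \left(-4 + 2 \sqrt{3}\right) - 4 = -4 - 46 i \sqrt{3} \left(-4 + 2 \sqrt{3}\right)$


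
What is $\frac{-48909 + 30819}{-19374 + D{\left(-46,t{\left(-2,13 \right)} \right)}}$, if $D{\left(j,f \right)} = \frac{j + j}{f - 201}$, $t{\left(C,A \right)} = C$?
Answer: $\frac{367227}{393283} \approx 0.93375$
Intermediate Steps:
$D{\left(j,f \right)} = \frac{2 j}{-201 + f}$
$\frac{-48909 + 30819}{-19374 + D{\left(-46,t{\left(-2,13 \right)} \right)}} = \frac{-48909 + 30819}{-19374 + 2 \left(-46\right) \frac{1}{-201 - 2}} = - \frac{18090}{-19374 + 2 \left(-46\right) \frac{1}{-203}} = - \frac{18090}{-19374 + 2 \left(-46\right) \left(- \frac{1}{203}\right)} = - \frac{18090}{-19374 + \frac{92}{203}} = - \frac{18090}{- \frac{3932830}{203}} = \left(-18090\right) \left(- \frac{203}{3932830}\right) = \frac{367227}{393283}$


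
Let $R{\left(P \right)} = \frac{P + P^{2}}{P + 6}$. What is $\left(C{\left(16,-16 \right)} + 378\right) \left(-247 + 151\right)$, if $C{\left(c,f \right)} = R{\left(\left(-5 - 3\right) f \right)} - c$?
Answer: $- \frac{3120960}{67} \approx -46582.0$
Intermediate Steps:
$R{\left(P \right)} = \frac{P + P^{2}}{6 + P}$
$C{\left(c,f \right)} = - c - \frac{8 f \left(1 - 8 f\right)}{6 - 8 f}$ ($C{\left(c,f \right)} = \frac{\left(-5 - 3\right) f \left(1 + \left(-5 - 3\right) f\right)}{6 + \left(-5 - 3\right) f} - c = \frac{- 8 f \left(1 - 8 f\right)}{6 - 8 f} - c = - \frac{8 f \left(1 - 8 f\right)}{6 - 8 f} - c = - c - \frac{8 f \left(1 - 8 f\right)}{6 - 8 f}$)
$\left(C{\left(16,-16 \right)} + 378\right) \left(-247 + 151\right) = \left(\frac{\left(-1\right) 16 \left(-3 + 4 \left(-16\right)\right) - - 64 \left(-1 + 8 \left(-16\right)\right)}{-3 + 4 \left(-16\right)} + 378\right) \left(-247 + 151\right) = \left(\frac{\left(-1\right) 16 \left(-3 - 64\right) - - 64 \left(-1 - 128\right)}{-3 - 64} + 378\right) \left(-96\right) = \left(\frac{\left(-1\right) 16 \left(-67\right) - \left(-64\right) \left(-129\right)}{-67} + 378\right) \left(-96\right) = \left(- \frac{1072 - 8256}{67} + 378\right) \left(-96\right) = \left(\left(- \frac{1}{67}\right) \left(-7184\right) + 378\right) \left(-96\right) = \left(\frac{7184}{67} + 378\right) \left(-96\right) = \frac{32510}{67} \left(-96\right) = - \frac{3120960}{67}$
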